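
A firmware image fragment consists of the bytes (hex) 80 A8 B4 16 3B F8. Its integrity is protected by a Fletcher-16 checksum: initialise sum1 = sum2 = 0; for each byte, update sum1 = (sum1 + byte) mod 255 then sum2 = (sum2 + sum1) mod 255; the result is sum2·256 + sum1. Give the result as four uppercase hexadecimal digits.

D228

Running sums (mod 255):
  after byte 0 (80): sum1=128, sum2=128
  after byte 1 (A8): sum1=41, sum2=169
  after byte 2 (B4): sum1=221, sum2=135
  after byte 3 (16): sum1=243, sum2=123
  after byte 4 (3B): sum1=47, sum2=170
  after byte 5 (F8): sum1=40, sum2=210
Checksum = sum2·256 + sum1 = 210·256 + 40 = 53800 = 0xD228.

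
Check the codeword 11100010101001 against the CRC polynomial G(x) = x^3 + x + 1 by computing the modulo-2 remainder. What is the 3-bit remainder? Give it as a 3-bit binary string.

Modulo-2 division of 11100010101001 by 1011:
  pos 0: 1110 XOR 1011 = 0101
  pos 1: 1010 XOR 1011 = 0001
  pos 4: 1010 XOR 1011 = 0001
  pos 7: 1101 XOR 1011 = 0110
  pos 8: 1100 XOR 1011 = 0111
  pos 9: 1110 XOR 1011 = 0101
  pos 10: 1011 XOR 1011 = 0000
Remainder = 000 (zero — the frame passes the CRC check).

000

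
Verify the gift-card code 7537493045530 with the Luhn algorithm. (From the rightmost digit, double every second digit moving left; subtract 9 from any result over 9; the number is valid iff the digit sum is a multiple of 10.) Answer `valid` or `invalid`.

From the right, keep odd positions and double even positions (subtract 9 from any doubled value over 9):
  doubled (positions 2,4,...): 6 1 0 9 5 1 → sum 22
  kept (positions 1,3,...): 0 5 4 3 4 3 7 → sum 26
Total = 48.
48 mod 10 = 8, so the number is invalid.

invalid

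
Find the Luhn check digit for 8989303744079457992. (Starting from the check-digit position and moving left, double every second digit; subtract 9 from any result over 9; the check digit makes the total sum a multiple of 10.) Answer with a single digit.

7

Partial digits right→left: 2 9 9 7 5 4 9 7 0 4 4 7 3 0 3 9 8 9 8
Double every second digit counting from the check-digit position (so the 1st, 3rd, 5th, ... of the partial from the right).
  doubled (with −9 where >9): 4 9 1 9 0 8 6 6 7 7 → sum 57
  kept as-is: 9 7 4 7 4 7 0 9 9 → sum 56
Total = 57 + 56 = 113.
Check digit = (10 − (113 mod 10)) mod 10 = 7.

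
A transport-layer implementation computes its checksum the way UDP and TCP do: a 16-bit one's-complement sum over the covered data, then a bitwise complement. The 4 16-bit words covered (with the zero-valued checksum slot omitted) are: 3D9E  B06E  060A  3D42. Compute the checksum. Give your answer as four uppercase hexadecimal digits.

One's-complement addition (fold any carry out of bit 15 back into bit 0):
  0x3D9E + 0xB06E = 0x0EE0C
  0xEE0C + 0x060A = 0x0F416
  0xF416 + 0x3D42 = 0x13158 → wrap carry → 0x3159
One's-complement sum = 0x3159.
Checksum = ~0x3159 & 0xFFFF = 0xCEA6.

CEA6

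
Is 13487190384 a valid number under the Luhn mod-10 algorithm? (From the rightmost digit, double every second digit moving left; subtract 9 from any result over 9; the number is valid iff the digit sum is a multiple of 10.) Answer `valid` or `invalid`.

From the right, keep odd positions and double even positions (subtract 9 from any doubled value over 9):
  doubled (positions 2,4,...): 7 0 2 7 6 → sum 22
  kept (positions 1,3,...): 4 3 9 7 4 1 → sum 28
Total = 50.
50 mod 10 = 0, so the number is valid.

valid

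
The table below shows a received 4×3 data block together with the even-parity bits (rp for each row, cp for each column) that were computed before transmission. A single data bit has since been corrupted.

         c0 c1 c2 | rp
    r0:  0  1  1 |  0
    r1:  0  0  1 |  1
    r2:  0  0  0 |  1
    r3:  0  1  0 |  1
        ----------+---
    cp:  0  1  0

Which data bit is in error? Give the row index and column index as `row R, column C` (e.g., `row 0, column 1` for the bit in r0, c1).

row 2, column 1

Recompute each row's even parity and compare to rp:
  r0: data parity 0, sent rp 0 → ok
  r1: data parity 1, sent rp 1 → ok
  r2: data parity 0, sent rp 1 → mismatch
  r3: data parity 1, sent rp 1 → ok
Recompute each column's even parity and compare to cp:
  c0: data parity 0, sent cp 0 → ok
  c1: data parity 0, sent cp 1 → mismatch
  c2: data parity 0, sent cp 0 → ok
Exactly one row (r2) and one column (c1) fail → the flipped bit is at their intersection.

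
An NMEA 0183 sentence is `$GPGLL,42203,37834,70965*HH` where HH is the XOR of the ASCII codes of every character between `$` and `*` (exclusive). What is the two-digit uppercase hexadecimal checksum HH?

XOR the ASCII codes of the payload characters:
  'G' = 0x47 → acc = 0x47
  'P' = 0x50 → acc = 0x17
  'G' = 0x47 → acc = 0x50
  'L' = 0x4C → acc = 0x1C
  'L' = 0x4C → acc = 0x50
  ',' = 0x2C → acc = 0x7C
  '4' = 0x34 → acc = 0x48
  '2' = 0x32 → acc = 0x7A
  '2' = 0x32 → acc = 0x48
  '0' = 0x30 → acc = 0x78
  '3' = 0x33 → acc = 0x4B
  ',' = 0x2C → acc = 0x67
  '3' = 0x33 → acc = 0x54
  '7' = 0x37 → acc = 0x63
  '8' = 0x38 → acc = 0x5B
  '3' = 0x33 → acc = 0x68
  '4' = 0x34 → acc = 0x5C
  ',' = 0x2C → acc = 0x70
  '7' = 0x37 → acc = 0x47
  '0' = 0x30 → acc = 0x77
  '9' = 0x39 → acc = 0x4E
  '6' = 0x36 → acc = 0x78
  '5' = 0x35 → acc = 0x4D
Checksum = 0x4D.

4D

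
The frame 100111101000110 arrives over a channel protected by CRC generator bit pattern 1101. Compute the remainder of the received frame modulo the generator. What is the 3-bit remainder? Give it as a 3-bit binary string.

101

Modulo-2 division of 100111101000110 by 1101:
  pos 0: 1001 XOR 1101 = 0100
  pos 1: 1001 XOR 1101 = 0100
  pos 2: 1001 XOR 1101 = 0100
  pos 3: 1001 XOR 1101 = 0100
  pos 4: 1000 XOR 1101 = 0101
  pos 5: 1011 XOR 1101 = 0110
  pos 6: 1100 XOR 1101 = 0001
  pos 9: 1001 XOR 1101 = 0100
  pos 10: 1001 XOR 1101 = 0100
  pos 11: 1000 XOR 1101 = 0101
Remainder = 101 (nonzero — an error is detected).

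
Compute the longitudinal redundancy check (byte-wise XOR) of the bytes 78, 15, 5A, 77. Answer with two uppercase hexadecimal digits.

40

XOR the bytes together:
  start with 0x78
  0x78 ⊕ 0x15 = 0x6D
  0x6D ⊕ 0x5A = 0x37
  0x37 ⊕ 0x77 = 0x40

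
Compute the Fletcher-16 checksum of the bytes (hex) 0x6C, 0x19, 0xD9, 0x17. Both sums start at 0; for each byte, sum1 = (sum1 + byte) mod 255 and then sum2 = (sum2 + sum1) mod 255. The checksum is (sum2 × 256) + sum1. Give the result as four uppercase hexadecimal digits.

Running sums (mod 255):
  after byte 0 (0x6C): sum1=108, sum2=108
  after byte 1 (0x19): sum1=133, sum2=241
  after byte 2 (0xD9): sum1=95, sum2=81
  after byte 3 (0x17): sum1=118, sum2=199
Checksum = sum2·256 + sum1 = 199·256 + 118 = 51062 = 0xC776.

C776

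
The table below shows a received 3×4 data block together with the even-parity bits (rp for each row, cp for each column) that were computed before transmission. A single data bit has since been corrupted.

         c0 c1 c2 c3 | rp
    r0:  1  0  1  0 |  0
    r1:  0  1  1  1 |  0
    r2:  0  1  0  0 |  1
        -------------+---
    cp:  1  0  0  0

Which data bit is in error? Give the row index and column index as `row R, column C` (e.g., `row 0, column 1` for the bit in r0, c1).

row 1, column 3

Recompute each row's even parity and compare to rp:
  r0: data parity 0, sent rp 0 → ok
  r1: data parity 1, sent rp 0 → mismatch
  r2: data parity 1, sent rp 1 → ok
Recompute each column's even parity and compare to cp:
  c0: data parity 1, sent cp 1 → ok
  c1: data parity 0, sent cp 0 → ok
  c2: data parity 0, sent cp 0 → ok
  c3: data parity 1, sent cp 0 → mismatch
Exactly one row (r1) and one column (c3) fail → the flipped bit is at their intersection.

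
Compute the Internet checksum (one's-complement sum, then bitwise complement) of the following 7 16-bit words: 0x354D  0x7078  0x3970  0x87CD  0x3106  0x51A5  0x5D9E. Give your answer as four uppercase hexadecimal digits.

One's-complement addition (fold any carry out of bit 15 back into bit 0):
  0x354D + 0x7078 = 0x0A5C5
  0xA5C5 + 0x3970 = 0x0DF35
  0xDF35 + 0x87CD = 0x16702 → wrap carry → 0x6703
  0x6703 + 0x3106 = 0x09809
  0x9809 + 0x51A5 = 0x0E9AE
  0xE9AE + 0x5D9E = 0x1474C → wrap carry → 0x474D
One's-complement sum = 0x474D.
Checksum = ~0x474D & 0xFFFF = 0xB8B2.

B8B2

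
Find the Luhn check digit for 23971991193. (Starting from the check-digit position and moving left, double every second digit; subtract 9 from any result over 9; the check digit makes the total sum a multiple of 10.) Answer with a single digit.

Partial digits right→left: 3 9 1 1 9 9 1 7 9 3 2
Double every second digit counting from the check-digit position (so the 1st, 3rd, 5th, ... of the partial from the right).
  doubled (with −9 where >9): 6 2 9 2 9 4 → sum 32
  kept as-is: 9 1 9 7 3 → sum 29
Total = 32 + 29 = 61.
Check digit = (10 − (61 mod 10)) mod 10 = 9.

9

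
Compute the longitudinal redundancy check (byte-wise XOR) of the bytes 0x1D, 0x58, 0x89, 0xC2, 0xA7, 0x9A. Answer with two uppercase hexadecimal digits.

XOR the bytes together:
  start with 0x1D
  0x1D ⊕ 0x58 = 0x45
  0x45 ⊕ 0x89 = 0xCC
  0xCC ⊕ 0xC2 = 0x0E
  0x0E ⊕ 0xA7 = 0xA9
  0xA9 ⊕ 0x9A = 0x33

33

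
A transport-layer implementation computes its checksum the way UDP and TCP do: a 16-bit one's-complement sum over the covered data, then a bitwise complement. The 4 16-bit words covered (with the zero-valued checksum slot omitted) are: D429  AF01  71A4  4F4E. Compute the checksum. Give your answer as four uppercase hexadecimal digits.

One's-complement addition (fold any carry out of bit 15 back into bit 0):
  0xD429 + 0xAF01 = 0x1832A → wrap carry → 0x832B
  0x832B + 0x71A4 = 0x0F4CF
  0xF4CF + 0x4F4E = 0x1441D → wrap carry → 0x441E
One's-complement sum = 0x441E.
Checksum = ~0x441E & 0xFFFF = 0xBBE1.

BBE1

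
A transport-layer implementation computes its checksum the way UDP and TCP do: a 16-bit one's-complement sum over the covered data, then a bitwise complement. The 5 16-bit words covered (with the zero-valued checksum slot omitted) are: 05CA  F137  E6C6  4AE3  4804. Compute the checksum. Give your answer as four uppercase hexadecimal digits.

One's-complement addition (fold any carry out of bit 15 back into bit 0):
  0x05CA + 0xF137 = 0x0F701
  0xF701 + 0xE6C6 = 0x1DDC7 → wrap carry → 0xDDC8
  0xDDC8 + 0x4AE3 = 0x128AB → wrap carry → 0x28AC
  0x28AC + 0x4804 = 0x070B0
One's-complement sum = 0x70B0.
Checksum = ~0x70B0 & 0xFFFF = 0x8F4F.

8F4F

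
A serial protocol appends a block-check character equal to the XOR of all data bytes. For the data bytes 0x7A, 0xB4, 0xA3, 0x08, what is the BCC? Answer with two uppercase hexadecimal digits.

XOR the bytes together:
  start with 0x7A
  0x7A ⊕ 0xB4 = 0xCE
  0xCE ⊕ 0xA3 = 0x6D
  0x6D ⊕ 0x08 = 0x65

65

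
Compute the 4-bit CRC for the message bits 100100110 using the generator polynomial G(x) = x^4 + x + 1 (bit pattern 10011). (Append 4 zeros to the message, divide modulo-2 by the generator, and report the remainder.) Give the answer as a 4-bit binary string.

1111

Append 4 zeros: 1001001100000. Divide by 10011 (XOR where the leading bit is 1):
  pos 0: 10010 XOR 10011 = 00001
  pos 4: 10110 XOR 10011 = 00101
  pos 6: 10100 XOR 10011 = 00111
  pos 8: 11100 XOR 10011 = 01111
Remainder (last 4 bits) = 1111. This is the CRC / FCS.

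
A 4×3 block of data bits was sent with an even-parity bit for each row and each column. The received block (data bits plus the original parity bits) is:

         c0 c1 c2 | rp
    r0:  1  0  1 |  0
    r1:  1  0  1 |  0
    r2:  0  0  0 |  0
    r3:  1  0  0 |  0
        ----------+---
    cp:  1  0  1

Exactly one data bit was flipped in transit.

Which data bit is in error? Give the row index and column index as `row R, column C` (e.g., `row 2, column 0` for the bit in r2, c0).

row 3, column 2

Recompute each row's even parity and compare to rp:
  r0: data parity 0, sent rp 0 → ok
  r1: data parity 0, sent rp 0 → ok
  r2: data parity 0, sent rp 0 → ok
  r3: data parity 1, sent rp 0 → mismatch
Recompute each column's even parity and compare to cp:
  c0: data parity 1, sent cp 1 → ok
  c1: data parity 0, sent cp 0 → ok
  c2: data parity 0, sent cp 1 → mismatch
Exactly one row (r3) and one column (c2) fail → the flipped bit is at their intersection.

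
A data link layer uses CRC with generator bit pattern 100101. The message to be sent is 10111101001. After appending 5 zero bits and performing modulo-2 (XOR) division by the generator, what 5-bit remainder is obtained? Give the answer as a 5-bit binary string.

10011

Append 5 zeros: 1011110100100000. Divide by 100101 (XOR where the leading bit is 1):
  pos 0: 101111 XOR 100101 = 001010
  pos 2: 101001 XOR 100101 = 001100
  pos 4: 110000 XOR 100101 = 010101
  pos 5: 101011 XOR 100101 = 001110
  pos 7: 111000 XOR 100101 = 011101
  pos 8: 111010 XOR 100101 = 011111
  pos 9: 111110 XOR 100101 = 011011
  pos 10: 110110 XOR 100101 = 010011
Remainder (last 5 bits) = 10011. This is the CRC / FCS.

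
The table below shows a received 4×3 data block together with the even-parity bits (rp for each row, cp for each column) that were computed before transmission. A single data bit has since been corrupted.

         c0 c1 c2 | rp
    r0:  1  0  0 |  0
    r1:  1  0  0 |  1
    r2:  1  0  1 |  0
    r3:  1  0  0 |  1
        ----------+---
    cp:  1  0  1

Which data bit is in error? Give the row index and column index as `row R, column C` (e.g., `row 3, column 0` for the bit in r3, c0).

Recompute each row's even parity and compare to rp:
  r0: data parity 1, sent rp 0 → mismatch
  r1: data parity 1, sent rp 1 → ok
  r2: data parity 0, sent rp 0 → ok
  r3: data parity 1, sent rp 1 → ok
Recompute each column's even parity and compare to cp:
  c0: data parity 0, sent cp 1 → mismatch
  c1: data parity 0, sent cp 0 → ok
  c2: data parity 1, sent cp 1 → ok
Exactly one row (r0) and one column (c0) fail → the flipped bit is at their intersection.

row 0, column 0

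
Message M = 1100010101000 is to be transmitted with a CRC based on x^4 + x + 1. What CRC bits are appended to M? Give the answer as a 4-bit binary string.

1100

Append 4 zeros: 11000101010000000. Divide by 10011 (XOR where the leading bit is 1):
  pos 0: 11000 XOR 10011 = 01011
  pos 1: 10111 XOR 10011 = 00100
  pos 3: 10001 XOR 10011 = 00010
  pos 6: 10010 XOR 10011 = 00001
  pos 10: 10000 XOR 10011 = 00011
Remainder (last 4 bits) = 1100. This is the CRC / FCS.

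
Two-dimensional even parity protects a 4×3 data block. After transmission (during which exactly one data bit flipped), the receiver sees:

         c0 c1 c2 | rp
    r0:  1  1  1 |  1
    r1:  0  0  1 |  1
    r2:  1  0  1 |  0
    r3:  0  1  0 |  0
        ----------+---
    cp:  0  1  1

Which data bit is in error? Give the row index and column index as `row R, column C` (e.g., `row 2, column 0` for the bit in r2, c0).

row 3, column 1

Recompute each row's even parity and compare to rp:
  r0: data parity 1, sent rp 1 → ok
  r1: data parity 1, sent rp 1 → ok
  r2: data parity 0, sent rp 0 → ok
  r3: data parity 1, sent rp 0 → mismatch
Recompute each column's even parity and compare to cp:
  c0: data parity 0, sent cp 0 → ok
  c1: data parity 0, sent cp 1 → mismatch
  c2: data parity 1, sent cp 1 → ok
Exactly one row (r3) and one column (c1) fail → the flipped bit is at their intersection.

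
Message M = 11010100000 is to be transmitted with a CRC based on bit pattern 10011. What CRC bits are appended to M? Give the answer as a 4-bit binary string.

Append 4 zeros: 110101000000000. Divide by 10011 (XOR where the leading bit is 1):
  pos 0: 11010 XOR 10011 = 01001
  pos 1: 10011 XOR 10011 = 00000
Remainder (last 4 bits) = 0000. This is the CRC / FCS.

0000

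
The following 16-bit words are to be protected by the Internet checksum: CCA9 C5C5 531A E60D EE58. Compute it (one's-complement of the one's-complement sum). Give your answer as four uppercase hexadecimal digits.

One's-complement addition (fold any carry out of bit 15 back into bit 0):
  0xCCA9 + 0xC5C5 = 0x1926E → wrap carry → 0x926F
  0x926F + 0x531A = 0x0E589
  0xE589 + 0xE60D = 0x1CB96 → wrap carry → 0xCB97
  0xCB97 + 0xEE58 = 0x1B9EF → wrap carry → 0xB9F0
One's-complement sum = 0xB9F0.
Checksum = ~0xB9F0 & 0xFFFF = 0x460F.

460F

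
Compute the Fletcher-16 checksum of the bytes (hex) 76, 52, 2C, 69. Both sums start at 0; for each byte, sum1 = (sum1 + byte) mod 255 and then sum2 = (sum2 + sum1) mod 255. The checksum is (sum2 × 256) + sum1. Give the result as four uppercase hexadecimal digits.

Running sums (mod 255):
  after byte 0 (76): sum1=118, sum2=118
  after byte 1 (52): sum1=200, sum2=63
  after byte 2 (2C): sum1=244, sum2=52
  after byte 3 (69): sum1=94, sum2=146
Checksum = sum2·256 + sum1 = 146·256 + 94 = 37470 = 0x925E.

925E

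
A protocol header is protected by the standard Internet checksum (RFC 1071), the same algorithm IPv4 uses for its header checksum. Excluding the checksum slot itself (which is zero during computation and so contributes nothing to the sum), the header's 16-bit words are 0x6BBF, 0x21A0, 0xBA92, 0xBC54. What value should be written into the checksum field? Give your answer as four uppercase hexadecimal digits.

One's-complement addition (fold any carry out of bit 15 back into bit 0):
  0x6BBF + 0x21A0 = 0x08D5F
  0x8D5F + 0xBA92 = 0x147F1 → wrap carry → 0x47F2
  0x47F2 + 0xBC54 = 0x10446 → wrap carry → 0x0447
One's-complement sum = 0x0447.
Checksum = ~0x0447 & 0xFFFF = 0xFBB8.

FBB8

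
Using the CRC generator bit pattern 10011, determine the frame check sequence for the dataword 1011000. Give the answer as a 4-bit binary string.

1001

Append 4 zeros: 10110000000. Divide by 10011 (XOR where the leading bit is 1):
  pos 0: 10110 XOR 10011 = 00101
  pos 2: 10100 XOR 10011 = 00111
  pos 4: 11100 XOR 10011 = 01111
  pos 5: 11110 XOR 10011 = 01101
  pos 6: 11010 XOR 10011 = 01001
Remainder (last 4 bits) = 1001. This is the CRC / FCS.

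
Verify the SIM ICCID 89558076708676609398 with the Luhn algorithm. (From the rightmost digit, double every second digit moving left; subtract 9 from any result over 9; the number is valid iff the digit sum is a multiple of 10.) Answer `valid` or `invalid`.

invalid

From the right, keep odd positions and double even positions (subtract 9 from any doubled value over 9):
  doubled (positions 2,4,...): 9 9 3 5 7 5 5 7 1 7 → sum 58
  kept (positions 1,3,...): 8 3 0 6 6 0 6 0 5 9 → sum 43
Total = 101.
101 mod 10 = 1, so the number is invalid.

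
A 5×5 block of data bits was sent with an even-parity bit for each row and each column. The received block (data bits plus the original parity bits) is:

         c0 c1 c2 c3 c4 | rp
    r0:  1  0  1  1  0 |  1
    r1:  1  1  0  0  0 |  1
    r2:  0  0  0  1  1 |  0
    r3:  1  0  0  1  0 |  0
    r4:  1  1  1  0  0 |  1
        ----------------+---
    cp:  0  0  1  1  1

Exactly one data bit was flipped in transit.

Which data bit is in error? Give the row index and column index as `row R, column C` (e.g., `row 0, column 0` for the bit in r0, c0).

Recompute each row's even parity and compare to rp:
  r0: data parity 1, sent rp 1 → ok
  r1: data parity 0, sent rp 1 → mismatch
  r2: data parity 0, sent rp 0 → ok
  r3: data parity 0, sent rp 0 → ok
  r4: data parity 1, sent rp 1 → ok
Recompute each column's even parity and compare to cp:
  c0: data parity 0, sent cp 0 → ok
  c1: data parity 0, sent cp 0 → ok
  c2: data parity 0, sent cp 1 → mismatch
  c3: data parity 1, sent cp 1 → ok
  c4: data parity 1, sent cp 1 → ok
Exactly one row (r1) and one column (c2) fail → the flipped bit is at their intersection.

row 1, column 2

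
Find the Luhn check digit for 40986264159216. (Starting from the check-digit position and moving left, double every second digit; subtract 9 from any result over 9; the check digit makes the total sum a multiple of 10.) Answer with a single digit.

Partial digits right→left: 6 1 2 9 5 1 4 6 2 6 8 9 0 4
Double every second digit counting from the check-digit position (so the 1st, 3rd, 5th, ... of the partial from the right).
  doubled (with −9 where >9): 3 4 1 8 4 7 0 → sum 27
  kept as-is: 1 9 1 6 6 9 4 → sum 36
Total = 27 + 36 = 63.
Check digit = (10 − (63 mod 10)) mod 10 = 7.

7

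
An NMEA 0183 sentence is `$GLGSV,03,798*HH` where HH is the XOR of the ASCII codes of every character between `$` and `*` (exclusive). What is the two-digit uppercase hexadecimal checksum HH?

XOR the ASCII codes of the payload characters:
  'G' = 0x47 → acc = 0x47
  'L' = 0x4C → acc = 0x0B
  'G' = 0x47 → acc = 0x4C
  'S' = 0x53 → acc = 0x1F
  'V' = 0x56 → acc = 0x49
  ',' = 0x2C → acc = 0x65
  '0' = 0x30 → acc = 0x55
  '3' = 0x33 → acc = 0x66
  ',' = 0x2C → acc = 0x4A
  '7' = 0x37 → acc = 0x7D
  '9' = 0x39 → acc = 0x44
  '8' = 0x38 → acc = 0x7C
Checksum = 0x7C.

7C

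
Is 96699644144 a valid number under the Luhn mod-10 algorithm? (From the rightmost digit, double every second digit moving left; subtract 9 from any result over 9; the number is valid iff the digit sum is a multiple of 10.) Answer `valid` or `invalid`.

From the right, keep odd positions and double even positions (subtract 9 from any doubled value over 9):
  doubled (positions 2,4,...): 8 8 3 9 3 → sum 31
  kept (positions 1,3,...): 4 1 4 9 6 9 → sum 33
Total = 64.
64 mod 10 = 4, so the number is invalid.

invalid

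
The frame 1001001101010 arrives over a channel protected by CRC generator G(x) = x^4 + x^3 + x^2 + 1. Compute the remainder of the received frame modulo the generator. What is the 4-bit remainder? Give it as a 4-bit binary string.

0000

Modulo-2 division of 1001001101010 by 11101:
  pos 0: 10010 XOR 11101 = 01111
  pos 1: 11110 XOR 11101 = 00011
  pos 4: 11110 XOR 11101 = 00011
  pos 7: 11101 XOR 11101 = 00000
Remainder = 0000 (zero — the frame passes the CRC check).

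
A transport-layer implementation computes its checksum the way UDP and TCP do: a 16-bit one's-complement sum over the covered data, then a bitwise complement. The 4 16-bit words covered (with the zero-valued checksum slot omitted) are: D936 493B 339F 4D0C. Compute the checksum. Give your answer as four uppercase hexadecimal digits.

5CE2

One's-complement addition (fold any carry out of bit 15 back into bit 0):
  0xD936 + 0x493B = 0x12271 → wrap carry → 0x2272
  0x2272 + 0x339F = 0x05611
  0x5611 + 0x4D0C = 0x0A31D
One's-complement sum = 0xA31D.
Checksum = ~0xA31D & 0xFFFF = 0x5CE2.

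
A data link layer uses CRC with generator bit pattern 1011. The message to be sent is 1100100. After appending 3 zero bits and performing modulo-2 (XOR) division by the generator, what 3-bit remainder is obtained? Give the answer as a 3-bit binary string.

001

Append 3 zeros: 1100100000. Divide by 1011 (XOR where the leading bit is 1):
  pos 0: 1100 XOR 1011 = 0111
  pos 1: 1111 XOR 1011 = 0100
  pos 2: 1000 XOR 1011 = 0011
  pos 4: 1100 XOR 1011 = 0111
  pos 5: 1110 XOR 1011 = 0101
  pos 6: 1010 XOR 1011 = 0001
Remainder (last 3 bits) = 001. This is the CRC / FCS.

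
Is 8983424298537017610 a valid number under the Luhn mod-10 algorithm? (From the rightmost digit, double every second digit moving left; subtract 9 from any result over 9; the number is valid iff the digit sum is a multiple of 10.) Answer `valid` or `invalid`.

From the right, keep odd positions and double even positions (subtract 9 from any doubled value over 9):
  doubled (positions 2,4,...): 2 5 0 6 7 4 4 6 9 → sum 43
  kept (positions 1,3,...): 0 6 1 7 5 9 4 4 8 8 → sum 52
Total = 95.
95 mod 10 = 5, so the number is invalid.

invalid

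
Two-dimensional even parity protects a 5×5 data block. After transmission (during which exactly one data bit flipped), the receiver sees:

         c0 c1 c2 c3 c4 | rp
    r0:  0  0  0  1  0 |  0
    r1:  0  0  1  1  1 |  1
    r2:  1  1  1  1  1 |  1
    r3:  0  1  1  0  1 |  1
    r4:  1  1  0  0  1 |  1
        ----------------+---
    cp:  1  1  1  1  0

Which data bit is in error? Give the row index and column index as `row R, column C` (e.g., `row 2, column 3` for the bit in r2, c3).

Recompute each row's even parity and compare to rp:
  r0: data parity 1, sent rp 0 → mismatch
  r1: data parity 1, sent rp 1 → ok
  r2: data parity 1, sent rp 1 → ok
  r3: data parity 1, sent rp 1 → ok
  r4: data parity 1, sent rp 1 → ok
Recompute each column's even parity and compare to cp:
  c0: data parity 0, sent cp 1 → mismatch
  c1: data parity 1, sent cp 1 → ok
  c2: data parity 1, sent cp 1 → ok
  c3: data parity 1, sent cp 1 → ok
  c4: data parity 0, sent cp 0 → ok
Exactly one row (r0) and one column (c0) fail → the flipped bit is at their intersection.

row 0, column 0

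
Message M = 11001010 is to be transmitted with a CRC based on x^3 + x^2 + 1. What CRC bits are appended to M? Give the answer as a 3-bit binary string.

000

Append 3 zeros: 11001010000. Divide by 1101 (XOR where the leading bit is 1):
  pos 0: 1100 XOR 1101 = 0001
  pos 3: 1101 XOR 1101 = 0000
Remainder (last 3 bits) = 000. This is the CRC / FCS.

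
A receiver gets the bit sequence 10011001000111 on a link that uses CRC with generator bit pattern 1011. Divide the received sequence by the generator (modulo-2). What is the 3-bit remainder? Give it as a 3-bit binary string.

Modulo-2 division of 10011001000111 by 1011:
  pos 0: 1001 XOR 1011 = 0010
  pos 2: 1010 XOR 1011 = 0001
  pos 5: 1010 XOR 1011 = 0001
  pos 8: 1001 XOR 1011 = 0010
  pos 10: 1011 XOR 1011 = 0000
Remainder = 000 (zero — the frame passes the CRC check).

000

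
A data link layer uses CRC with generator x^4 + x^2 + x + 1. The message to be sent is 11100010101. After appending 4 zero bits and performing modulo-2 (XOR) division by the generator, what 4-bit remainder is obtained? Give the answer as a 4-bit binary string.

Append 4 zeros: 111000101010000. Divide by 10111 (XOR where the leading bit is 1):
  pos 0: 11100 XOR 10111 = 01011
  pos 1: 10110 XOR 10111 = 00001
  pos 5: 11010 XOR 10111 = 01101
  pos 6: 11011 XOR 10111 = 01100
  pos 7: 11000 XOR 10111 = 01111
  pos 8: 11110 XOR 10111 = 01001
  pos 9: 10010 XOR 10111 = 00101
Remainder (last 4 bits) = 1010. This is the CRC / FCS.

1010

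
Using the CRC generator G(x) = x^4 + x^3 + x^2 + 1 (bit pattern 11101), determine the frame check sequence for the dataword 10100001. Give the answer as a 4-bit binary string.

Append 4 zeros: 101000010000. Divide by 11101 (XOR where the leading bit is 1):
  pos 0: 10100 XOR 11101 = 01001
  pos 1: 10010 XOR 11101 = 01111
  pos 2: 11110 XOR 11101 = 00011
  pos 5: 11100 XOR 11101 = 00001
Remainder (last 4 bits) = 0100. This is the CRC / FCS.

0100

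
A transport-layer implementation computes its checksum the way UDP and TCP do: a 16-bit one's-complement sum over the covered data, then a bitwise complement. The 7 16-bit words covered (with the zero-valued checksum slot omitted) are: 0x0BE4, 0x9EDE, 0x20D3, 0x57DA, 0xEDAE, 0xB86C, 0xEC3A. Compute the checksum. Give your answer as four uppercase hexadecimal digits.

One's-complement addition (fold any carry out of bit 15 back into bit 0):
  0x0BE4 + 0x9EDE = 0x0AAC2
  0xAAC2 + 0x20D3 = 0x0CB95
  0xCB95 + 0x57DA = 0x1236F → wrap carry → 0x2370
  0x2370 + 0xEDAE = 0x1111E → wrap carry → 0x111F
  0x111F + 0xB86C = 0x0C98B
  0xC98B + 0xEC3A = 0x1B5C5 → wrap carry → 0xB5C6
One's-complement sum = 0xB5C6.
Checksum = ~0xB5C6 & 0xFFFF = 0x4A39.

4A39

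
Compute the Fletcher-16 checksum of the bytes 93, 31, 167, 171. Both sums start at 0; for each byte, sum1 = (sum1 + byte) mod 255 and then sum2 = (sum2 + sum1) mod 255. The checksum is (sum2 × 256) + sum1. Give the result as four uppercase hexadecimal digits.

CDCF

Running sums (mod 255):
  after byte 0 (93): sum1=93, sum2=93
  after byte 1 (31): sum1=124, sum2=217
  after byte 2 (167): sum1=36, sum2=253
  after byte 3 (171): sum1=207, sum2=205
Checksum = sum2·256 + sum1 = 205·256 + 207 = 52687 = 0xCDCF.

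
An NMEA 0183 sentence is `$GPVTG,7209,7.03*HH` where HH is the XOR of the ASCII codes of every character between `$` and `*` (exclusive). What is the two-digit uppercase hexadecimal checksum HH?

44

XOR the ASCII codes of the payload characters:
  'G' = 0x47 → acc = 0x47
  'P' = 0x50 → acc = 0x17
  'V' = 0x56 → acc = 0x41
  'T' = 0x54 → acc = 0x15
  'G' = 0x47 → acc = 0x52
  ',' = 0x2C → acc = 0x7E
  '7' = 0x37 → acc = 0x49
  '2' = 0x32 → acc = 0x7B
  '0' = 0x30 → acc = 0x4B
  '9' = 0x39 → acc = 0x72
  ',' = 0x2C → acc = 0x5E
  '7' = 0x37 → acc = 0x69
  '.' = 0x2E → acc = 0x47
  '0' = 0x30 → acc = 0x77
  '3' = 0x33 → acc = 0x44
Checksum = 0x44.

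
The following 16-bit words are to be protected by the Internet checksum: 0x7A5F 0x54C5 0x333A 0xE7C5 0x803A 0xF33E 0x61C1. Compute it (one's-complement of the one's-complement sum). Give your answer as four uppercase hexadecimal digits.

40A0

One's-complement addition (fold any carry out of bit 15 back into bit 0):
  0x7A5F + 0x54C5 = 0x0CF24
  0xCF24 + 0x333A = 0x1025E → wrap carry → 0x025F
  0x025F + 0xE7C5 = 0x0EA24
  0xEA24 + 0x803A = 0x16A5E → wrap carry → 0x6A5F
  0x6A5F + 0xF33E = 0x15D9D → wrap carry → 0x5D9E
  0x5D9E + 0x61C1 = 0x0BF5F
One's-complement sum = 0xBF5F.
Checksum = ~0xBF5F & 0xFFFF = 0x40A0.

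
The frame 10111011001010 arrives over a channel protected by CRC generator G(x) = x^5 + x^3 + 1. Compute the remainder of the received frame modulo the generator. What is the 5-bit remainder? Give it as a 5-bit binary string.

Modulo-2 division of 10111011001010 by 101001:
  pos 0: 101110 XOR 101001 = 000111
  pos 3: 111110 XOR 101001 = 010111
  pos 4: 101110 XOR 101001 = 000111
  pos 7: 111101 XOR 101001 = 010100
  pos 8: 101000 XOR 101001 = 000001
Remainder = 00001 (nonzero — an error is detected).

00001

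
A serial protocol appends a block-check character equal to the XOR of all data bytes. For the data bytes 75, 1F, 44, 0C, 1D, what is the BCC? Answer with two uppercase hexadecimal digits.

3F

XOR the bytes together:
  start with 0x75
  0x75 ⊕ 0x1F = 0x6A
  0x6A ⊕ 0x44 = 0x2E
  0x2E ⊕ 0x0C = 0x22
  0x22 ⊕ 0x1D = 0x3F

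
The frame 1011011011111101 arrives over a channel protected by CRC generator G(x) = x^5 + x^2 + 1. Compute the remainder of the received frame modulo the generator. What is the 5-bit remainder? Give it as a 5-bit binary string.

Modulo-2 division of 1011011011111101 by 100101:
  pos 0: 101101 XOR 100101 = 001000
  pos 2: 100010 XOR 100101 = 000111
  pos 5: 111111 XOR 100101 = 011010
  pos 6: 110101 XOR 100101 = 010000
  pos 7: 100001 XOR 100101 = 000100
  pos 10: 100101 XOR 100101 = 000000
Remainder = 00000 (zero — the frame passes the CRC check).

00000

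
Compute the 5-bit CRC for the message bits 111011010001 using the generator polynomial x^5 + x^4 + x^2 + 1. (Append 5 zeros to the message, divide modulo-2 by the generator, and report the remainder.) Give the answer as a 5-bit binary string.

Append 5 zeros: 11101101000100000. Divide by 110101 (XOR where the leading bit is 1):
  pos 0: 111011 XOR 110101 = 001110
  pos 2: 111001 XOR 110101 = 001100
  pos 4: 110000 XOR 110101 = 000101
  pos 7: 101010 XOR 110101 = 011111
  pos 8: 111110 XOR 110101 = 001011
  pos 10: 101100 XOR 110101 = 011001
  pos 11: 110010 XOR 110101 = 000111
Remainder (last 5 bits) = 00111. This is the CRC / FCS.

00111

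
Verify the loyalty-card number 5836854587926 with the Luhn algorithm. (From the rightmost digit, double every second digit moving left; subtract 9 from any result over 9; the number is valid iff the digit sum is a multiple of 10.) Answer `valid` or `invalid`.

From the right, keep odd positions and double even positions (subtract 9 from any doubled value over 9):
  doubled (positions 2,4,...): 4 5 1 1 3 7 → sum 21
  kept (positions 1,3,...): 6 9 8 4 8 3 5 → sum 43
Total = 64.
64 mod 10 = 4, so the number is invalid.

invalid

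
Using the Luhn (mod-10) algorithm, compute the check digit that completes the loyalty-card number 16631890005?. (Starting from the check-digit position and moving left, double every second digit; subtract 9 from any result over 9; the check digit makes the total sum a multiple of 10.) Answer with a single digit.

6

Partial digits right→left: 5 0 0 0 9 8 1 3 6 6 1
Double every second digit counting from the check-digit position (so the 1st, 3rd, 5th, ... of the partial from the right).
  doubled (with −9 where >9): 1 0 9 2 3 2 → sum 17
  kept as-is: 0 0 8 3 6 → sum 17
Total = 17 + 17 = 34.
Check digit = (10 − (34 mod 10)) mod 10 = 6.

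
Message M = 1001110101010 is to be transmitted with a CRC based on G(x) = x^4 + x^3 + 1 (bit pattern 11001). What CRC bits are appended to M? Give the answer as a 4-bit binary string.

Append 4 zeros: 10011101010100000. Divide by 11001 (XOR where the leading bit is 1):
  pos 0: 10011 XOR 11001 = 01010
  pos 1: 10101 XOR 11001 = 01100
  pos 2: 11000 XOR 11001 = 00001
  pos 6: 11010 XOR 11001 = 00011
  pos 9: 11100 XOR 11001 = 00101
  pos 11: 10100 XOR 11001 = 01101
  pos 12: 11010 XOR 11001 = 00011
Remainder (last 4 bits) = 0011. This is the CRC / FCS.

0011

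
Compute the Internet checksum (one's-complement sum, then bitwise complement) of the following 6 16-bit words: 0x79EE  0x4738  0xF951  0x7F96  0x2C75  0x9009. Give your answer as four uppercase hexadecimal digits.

0972

One's-complement addition (fold any carry out of bit 15 back into bit 0):
  0x79EE + 0x4738 = 0x0C126
  0xC126 + 0xF951 = 0x1BA77 → wrap carry → 0xBA78
  0xBA78 + 0x7F96 = 0x13A0E → wrap carry → 0x3A0F
  0x3A0F + 0x2C75 = 0x06684
  0x6684 + 0x9009 = 0x0F68D
One's-complement sum = 0xF68D.
Checksum = ~0xF68D & 0xFFFF = 0x0972.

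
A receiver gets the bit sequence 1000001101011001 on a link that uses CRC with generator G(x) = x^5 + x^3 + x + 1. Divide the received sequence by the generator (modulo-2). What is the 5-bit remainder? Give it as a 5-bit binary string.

Modulo-2 division of 1000001101011001 by 101011:
  pos 0: 100000 XOR 101011 = 001011
  pos 2: 101111 XOR 101011 = 000100
  pos 5: 100010 XOR 101011 = 001001
  pos 7: 100111 XOR 101011 = 001100
  pos 9: 110000 XOR 101011 = 011011
  pos 10: 110111 XOR 101011 = 011100
Remainder = 11100 (nonzero — an error is detected).

11100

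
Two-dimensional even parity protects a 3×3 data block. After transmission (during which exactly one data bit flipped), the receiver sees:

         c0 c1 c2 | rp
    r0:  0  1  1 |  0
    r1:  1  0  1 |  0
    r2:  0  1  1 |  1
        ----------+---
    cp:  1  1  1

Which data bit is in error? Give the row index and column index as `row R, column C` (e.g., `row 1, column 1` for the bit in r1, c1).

Recompute each row's even parity and compare to rp:
  r0: data parity 0, sent rp 0 → ok
  r1: data parity 0, sent rp 0 → ok
  r2: data parity 0, sent rp 1 → mismatch
Recompute each column's even parity and compare to cp:
  c0: data parity 1, sent cp 1 → ok
  c1: data parity 0, sent cp 1 → mismatch
  c2: data parity 1, sent cp 1 → ok
Exactly one row (r2) and one column (c1) fail → the flipped bit is at their intersection.

row 2, column 1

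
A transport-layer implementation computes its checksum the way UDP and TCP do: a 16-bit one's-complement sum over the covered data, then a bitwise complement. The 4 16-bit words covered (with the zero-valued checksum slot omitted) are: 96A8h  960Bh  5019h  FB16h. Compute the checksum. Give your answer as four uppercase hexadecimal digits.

881B

One's-complement addition (fold any carry out of bit 15 back into bit 0):
  0x96A8 + 0x960B = 0x12CB3 → wrap carry → 0x2CB4
  0x2CB4 + 0x5019 = 0x07CCD
  0x7CCD + 0xFB16 = 0x177E3 → wrap carry → 0x77E4
One's-complement sum = 0x77E4.
Checksum = ~0x77E4 & 0xFFFF = 0x881B.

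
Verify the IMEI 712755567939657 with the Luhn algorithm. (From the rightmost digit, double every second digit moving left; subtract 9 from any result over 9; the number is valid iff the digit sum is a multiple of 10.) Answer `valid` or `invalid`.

From the right, keep odd positions and double even positions (subtract 9 from any doubled value over 9):
  doubled (positions 2,4,...): 1 9 9 3 1 5 2 → sum 30
  kept (positions 1,3,...): 7 6 3 7 5 5 2 7 → sum 42
Total = 72.
72 mod 10 = 2, so the number is invalid.

invalid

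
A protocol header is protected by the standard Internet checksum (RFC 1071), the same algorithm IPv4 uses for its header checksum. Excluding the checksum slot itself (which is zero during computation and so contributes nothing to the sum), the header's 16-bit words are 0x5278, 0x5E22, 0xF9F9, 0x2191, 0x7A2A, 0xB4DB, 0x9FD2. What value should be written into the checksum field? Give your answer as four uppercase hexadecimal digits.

One's-complement addition (fold any carry out of bit 15 back into bit 0):
  0x5278 + 0x5E22 = 0x0B09A
  0xB09A + 0xF9F9 = 0x1AA93 → wrap carry → 0xAA94
  0xAA94 + 0x2191 = 0x0CC25
  0xCC25 + 0x7A2A = 0x1464F → wrap carry → 0x4650
  0x4650 + 0xB4DB = 0x0FB2B
  0xFB2B + 0x9FD2 = 0x19AFD → wrap carry → 0x9AFE
One's-complement sum = 0x9AFE.
Checksum = ~0x9AFE & 0xFFFF = 0x6501.

6501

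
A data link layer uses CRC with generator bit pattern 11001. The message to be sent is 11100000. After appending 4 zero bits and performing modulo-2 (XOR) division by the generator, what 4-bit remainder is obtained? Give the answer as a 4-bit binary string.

Append 4 zeros: 111000000000. Divide by 11001 (XOR where the leading bit is 1):
  pos 0: 11100 XOR 11001 = 00101
  pos 2: 10100 XOR 11001 = 01101
  pos 3: 11010 XOR 11001 = 00011
  pos 6: 11000 XOR 11001 = 00001
Remainder (last 4 bits) = 0010. This is the CRC / FCS.

0010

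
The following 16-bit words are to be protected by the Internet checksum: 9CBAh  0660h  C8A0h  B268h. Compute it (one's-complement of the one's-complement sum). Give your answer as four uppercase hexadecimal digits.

One's-complement addition (fold any carry out of bit 15 back into bit 0):
  0x9CBA + 0x0660 = 0x0A31A
  0xA31A + 0xC8A0 = 0x16BBA → wrap carry → 0x6BBB
  0x6BBB + 0xB268 = 0x11E23 → wrap carry → 0x1E24
One's-complement sum = 0x1E24.
Checksum = ~0x1E24 & 0xFFFF = 0xE1DB.

E1DB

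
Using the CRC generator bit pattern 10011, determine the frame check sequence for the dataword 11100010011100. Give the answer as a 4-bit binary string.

Append 4 zeros: 111000100111000000. Divide by 10011 (XOR where the leading bit is 1):
  pos 0: 11100 XOR 10011 = 01111
  pos 1: 11110 XOR 10011 = 01101
  pos 2: 11011 XOR 10011 = 01000
  pos 3: 10000 XOR 10011 = 00011
  pos 6: 11011 XOR 10011 = 01000
  pos 7: 10001 XOR 10011 = 00010
  pos 10: 10000 XOR 10011 = 00011
  pos 13: 11000 XOR 10011 = 01011
Remainder (last 4 bits) = 1011. This is the CRC / FCS.

1011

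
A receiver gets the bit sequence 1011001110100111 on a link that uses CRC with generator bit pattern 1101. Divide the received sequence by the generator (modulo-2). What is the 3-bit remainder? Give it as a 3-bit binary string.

100

Modulo-2 division of 1011001110100111 by 1101:
  pos 0: 1011 XOR 1101 = 0110
  pos 1: 1100 XOR 1101 = 0001
  pos 4: 1011 XOR 1101 = 0110
  pos 5: 1101 XOR 1101 = 0000
  pos 10: 1001 XOR 1101 = 0100
  pos 11: 1001 XOR 1101 = 0100
  pos 12: 1001 XOR 1101 = 0100
Remainder = 100 (nonzero — an error is detected).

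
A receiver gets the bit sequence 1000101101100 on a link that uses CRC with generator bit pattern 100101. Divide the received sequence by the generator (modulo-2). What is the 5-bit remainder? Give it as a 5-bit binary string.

Modulo-2 division of 1000101101100 by 100101:
  pos 0: 100010 XOR 100101 = 000111
  pos 3: 111110 XOR 100101 = 011011
  pos 4: 110111 XOR 100101 = 010010
  pos 5: 100101 XOR 100101 = 000000
Remainder = 00000 (zero — the frame passes the CRC check).

00000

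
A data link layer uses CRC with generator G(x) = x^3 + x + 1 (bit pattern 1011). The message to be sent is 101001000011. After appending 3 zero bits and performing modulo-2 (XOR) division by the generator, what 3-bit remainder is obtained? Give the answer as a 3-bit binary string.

111

Append 3 zeros: 101001000011000. Divide by 1011 (XOR where the leading bit is 1):
  pos 0: 1010 XOR 1011 = 0001
  pos 3: 1010 XOR 1011 = 0001
  pos 6: 1000 XOR 1011 = 0011
  pos 8: 1111 XOR 1011 = 0100
  pos 9: 1000 XOR 1011 = 0011
  pos 11: 1100 XOR 1011 = 0111
Remainder (last 3 bits) = 111. This is the CRC / FCS.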